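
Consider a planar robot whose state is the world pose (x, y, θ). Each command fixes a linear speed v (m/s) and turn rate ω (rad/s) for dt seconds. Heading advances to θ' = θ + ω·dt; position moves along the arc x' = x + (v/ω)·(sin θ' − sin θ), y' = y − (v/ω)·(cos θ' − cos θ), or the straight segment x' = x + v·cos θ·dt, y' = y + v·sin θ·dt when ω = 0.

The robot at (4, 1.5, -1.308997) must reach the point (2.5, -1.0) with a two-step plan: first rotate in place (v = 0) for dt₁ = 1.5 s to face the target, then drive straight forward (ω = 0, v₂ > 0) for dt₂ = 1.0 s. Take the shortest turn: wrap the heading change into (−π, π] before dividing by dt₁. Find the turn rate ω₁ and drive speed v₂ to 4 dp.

heading to target = atan2(-1−1.5, 2.5−4) = -2.1112
Δθ = wrap(-2.1112 − -1.3090) = -0.8022; ω₁ = Δθ/dt₁ = -0.5348
distance = √((2.5−4)² + (-1−1.5)²) = 2.9155; v₂ = distance/dt₂ = 2.9155

ω₁ = -0.5348, v₂ = 2.9155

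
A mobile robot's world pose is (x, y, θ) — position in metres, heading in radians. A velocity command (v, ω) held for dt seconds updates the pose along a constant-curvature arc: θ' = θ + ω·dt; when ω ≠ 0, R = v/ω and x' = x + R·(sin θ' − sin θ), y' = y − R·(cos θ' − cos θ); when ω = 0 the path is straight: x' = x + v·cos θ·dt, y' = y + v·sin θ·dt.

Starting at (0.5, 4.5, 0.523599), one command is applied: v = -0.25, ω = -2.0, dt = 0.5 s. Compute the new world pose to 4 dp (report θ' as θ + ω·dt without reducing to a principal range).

θ' = 0.5236 + -2.0·0.5 = -0.4764
R = v/ω = -0.25/-2.0 = 0.1250
x' = 0.5 + 0.1250·(sin -0.4764 − sin 0.5236) = 0.3802
y' = 4.5 − 0.1250·(cos -0.4764 − cos 0.5236) = 4.4972

(0.3802, 4.4972, -0.4764)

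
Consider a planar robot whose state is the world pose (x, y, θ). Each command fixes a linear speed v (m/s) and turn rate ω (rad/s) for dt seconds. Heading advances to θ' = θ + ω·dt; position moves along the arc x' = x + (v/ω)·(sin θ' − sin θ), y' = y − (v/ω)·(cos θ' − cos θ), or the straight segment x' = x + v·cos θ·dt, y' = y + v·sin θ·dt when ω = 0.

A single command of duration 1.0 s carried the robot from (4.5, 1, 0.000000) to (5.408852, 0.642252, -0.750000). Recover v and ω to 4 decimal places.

v = 1.0000, ω = -0.7500

Δθ = -0.750000 − 0.000000 = -0.750000
ω = Δθ/dt = -0.750000/1.0 = -0.7500
R = Δx/(sin θ' − sin θ) = -1.3333
v = R·ω = -1.3333·-0.7500 = 1.0000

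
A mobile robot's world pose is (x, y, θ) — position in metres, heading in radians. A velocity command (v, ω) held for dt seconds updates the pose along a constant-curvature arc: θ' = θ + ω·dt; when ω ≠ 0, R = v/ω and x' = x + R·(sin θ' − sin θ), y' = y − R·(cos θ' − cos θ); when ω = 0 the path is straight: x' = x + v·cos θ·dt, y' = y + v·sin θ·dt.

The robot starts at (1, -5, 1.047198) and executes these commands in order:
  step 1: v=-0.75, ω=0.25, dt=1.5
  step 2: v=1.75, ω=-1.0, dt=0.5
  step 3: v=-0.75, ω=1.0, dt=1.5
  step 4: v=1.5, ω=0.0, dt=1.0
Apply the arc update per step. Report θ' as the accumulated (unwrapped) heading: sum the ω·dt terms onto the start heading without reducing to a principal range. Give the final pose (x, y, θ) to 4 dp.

(-0.0576, -5.2866, 2.4222)

step 1: θ'=1.4222 (R=-3.0000) → pose (0.6311, -6.0558, 1.4222)
step 2: θ'=0.9222 (R=-1.7500) → pose (0.9672, -5.2578, 0.9222)
step 3: θ'=2.4222 (R=-0.7500) → pose (1.0707, -6.2750, 2.4222)
step 4: θ'=2.4222 (straight) → pose (-0.0576, -5.2866, 2.4222)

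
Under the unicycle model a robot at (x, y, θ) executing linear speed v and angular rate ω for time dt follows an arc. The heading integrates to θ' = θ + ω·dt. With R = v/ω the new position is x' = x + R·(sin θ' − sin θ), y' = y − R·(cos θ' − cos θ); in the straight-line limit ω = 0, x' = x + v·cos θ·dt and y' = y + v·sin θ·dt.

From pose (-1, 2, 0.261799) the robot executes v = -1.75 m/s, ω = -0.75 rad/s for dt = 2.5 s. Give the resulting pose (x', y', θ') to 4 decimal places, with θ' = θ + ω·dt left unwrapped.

θ' = 0.2618 + -0.75·2.5 = -1.6132
R = v/ω = -1.75/-0.75 = 2.3333
x' = -1 + 2.3333·(sin -1.6132 − sin 0.2618) = -3.9351
y' = 2 − 2.3333·(cos -1.6132 − cos 0.2618) = 4.3527

(-3.9351, 4.3527, -1.6132)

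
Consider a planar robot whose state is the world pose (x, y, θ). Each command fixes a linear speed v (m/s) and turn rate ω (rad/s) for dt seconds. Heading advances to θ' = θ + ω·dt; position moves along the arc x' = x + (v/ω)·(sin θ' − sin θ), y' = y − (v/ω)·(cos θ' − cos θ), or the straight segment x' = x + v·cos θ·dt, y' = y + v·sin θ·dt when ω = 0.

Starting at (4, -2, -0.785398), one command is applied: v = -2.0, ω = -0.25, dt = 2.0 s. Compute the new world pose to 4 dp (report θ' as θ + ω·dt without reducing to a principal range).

θ' = -0.7854 + -0.25·2.0 = -1.2854
R = v/ω = -2.0/-0.25 = 8.0000
x' = 4 + 8.0000·(sin -1.2854 − sin -0.7854) = 1.9805
y' = -2 − 8.0000·(cos -1.2854 − cos -0.7854) = 1.4045

(1.9805, 1.4045, -1.2854)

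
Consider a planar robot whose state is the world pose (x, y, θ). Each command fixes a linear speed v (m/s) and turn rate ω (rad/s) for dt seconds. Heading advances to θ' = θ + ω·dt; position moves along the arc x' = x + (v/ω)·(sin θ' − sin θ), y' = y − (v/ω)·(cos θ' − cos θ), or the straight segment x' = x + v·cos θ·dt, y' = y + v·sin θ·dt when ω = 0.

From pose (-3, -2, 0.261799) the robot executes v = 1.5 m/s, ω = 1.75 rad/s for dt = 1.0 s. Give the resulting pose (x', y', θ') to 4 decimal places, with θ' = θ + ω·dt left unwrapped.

(-2.4467, -0.8062, 2.0118)

θ' = 0.2618 + 1.75·1.0 = 2.0118
R = v/ω = 1.5/1.75 = 0.8571
x' = -3 + 0.8571·(sin 2.0118 − sin 0.2618) = -2.4467
y' = -2 − 0.8571·(cos 2.0118 − cos 0.2618) = -0.8062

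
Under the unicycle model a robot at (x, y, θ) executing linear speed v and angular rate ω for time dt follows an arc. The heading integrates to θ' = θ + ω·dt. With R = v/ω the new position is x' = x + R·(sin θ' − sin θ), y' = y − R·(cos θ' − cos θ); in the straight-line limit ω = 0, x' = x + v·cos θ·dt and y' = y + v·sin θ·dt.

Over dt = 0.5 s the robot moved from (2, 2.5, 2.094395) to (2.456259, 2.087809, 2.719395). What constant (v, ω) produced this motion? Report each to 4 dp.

v = -1.2500, ω = 1.2500

Δθ = 2.719395 − 2.094395 = 0.625000
ω = Δθ/dt = 0.625000/0.5 = 1.2500
R = Δx/(sin θ' − sin θ) = -1.0000
v = R·ω = -1.0000·1.2500 = -1.2500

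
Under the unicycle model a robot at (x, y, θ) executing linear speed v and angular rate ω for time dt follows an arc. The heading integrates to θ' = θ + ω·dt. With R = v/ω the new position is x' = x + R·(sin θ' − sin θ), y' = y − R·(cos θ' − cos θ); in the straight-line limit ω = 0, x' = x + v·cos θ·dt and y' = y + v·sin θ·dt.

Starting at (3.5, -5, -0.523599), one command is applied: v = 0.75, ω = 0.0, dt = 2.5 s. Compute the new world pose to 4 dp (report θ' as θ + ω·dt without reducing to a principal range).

θ' = -0.5236 + 0.0·2.5 = -0.5236
ω = 0 → straight: x' = 3.5 + 0.75·cos(-0.5236)·2.5 = 5.1238
y' = -5 + 0.75·sin(-0.5236)·2.5 = -5.9375

(5.1238, -5.9375, -0.5236)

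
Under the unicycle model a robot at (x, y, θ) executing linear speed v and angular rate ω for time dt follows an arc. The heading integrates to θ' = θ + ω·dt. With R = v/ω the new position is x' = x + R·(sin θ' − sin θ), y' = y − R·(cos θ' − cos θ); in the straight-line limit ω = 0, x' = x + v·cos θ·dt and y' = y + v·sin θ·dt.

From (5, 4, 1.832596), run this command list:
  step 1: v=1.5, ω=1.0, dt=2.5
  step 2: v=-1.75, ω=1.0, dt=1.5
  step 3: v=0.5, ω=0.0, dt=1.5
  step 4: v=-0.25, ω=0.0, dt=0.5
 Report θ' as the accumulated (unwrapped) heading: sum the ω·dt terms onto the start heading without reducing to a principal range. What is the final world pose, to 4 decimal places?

(1.8574, 6.1198, 5.8326)

step 1: θ'=4.3326 (R=1.5000) → pose (2.1580, 4.1679, 4.3326)
step 2: θ'=5.8326 (R=-1.7500) → pose (1.2948, 6.3920, 5.8326)
step 3: θ'=5.8326 (straight) → pose (1.9700, 6.0653, 5.8326)
step 4: θ'=5.8326 (straight) → pose (1.8574, 6.1198, 5.8326)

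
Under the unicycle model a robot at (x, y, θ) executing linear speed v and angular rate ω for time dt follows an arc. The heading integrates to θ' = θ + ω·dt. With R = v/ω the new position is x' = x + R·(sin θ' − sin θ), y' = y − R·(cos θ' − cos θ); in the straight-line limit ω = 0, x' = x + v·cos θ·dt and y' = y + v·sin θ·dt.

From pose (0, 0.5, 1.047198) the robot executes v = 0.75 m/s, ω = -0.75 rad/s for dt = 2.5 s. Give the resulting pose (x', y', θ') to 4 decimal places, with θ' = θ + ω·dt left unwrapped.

θ' = 1.0472 + -0.75·2.5 = -0.8278
R = v/ω = 0.75/-0.75 = -1.0000
x' = 0 + -1.0000·(sin -0.8278 − sin 1.0472) = 1.6025
y' = 0.5 − -1.0000·(cos -0.8278 − cos 1.0472) = 0.6765

(1.6025, 0.6765, -0.8278)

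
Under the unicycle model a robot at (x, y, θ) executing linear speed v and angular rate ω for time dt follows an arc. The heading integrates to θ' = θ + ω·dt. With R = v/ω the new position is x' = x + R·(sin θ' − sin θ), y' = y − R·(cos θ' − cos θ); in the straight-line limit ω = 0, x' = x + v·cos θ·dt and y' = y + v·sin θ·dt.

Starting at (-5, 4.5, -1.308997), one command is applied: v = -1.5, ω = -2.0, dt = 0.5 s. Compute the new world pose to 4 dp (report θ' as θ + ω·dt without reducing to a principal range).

θ' = -1.3090 + -2.0·0.5 = -2.3090
R = v/ω = -1.5/-2.0 = 0.7500
x' = -5 + 0.7500·(sin -2.3090 − sin -1.3090) = -4.8303
y' = 4.5 − 0.7500·(cos -2.3090 − cos -1.3090) = 5.1988

(-4.8303, 5.1988, -2.3090)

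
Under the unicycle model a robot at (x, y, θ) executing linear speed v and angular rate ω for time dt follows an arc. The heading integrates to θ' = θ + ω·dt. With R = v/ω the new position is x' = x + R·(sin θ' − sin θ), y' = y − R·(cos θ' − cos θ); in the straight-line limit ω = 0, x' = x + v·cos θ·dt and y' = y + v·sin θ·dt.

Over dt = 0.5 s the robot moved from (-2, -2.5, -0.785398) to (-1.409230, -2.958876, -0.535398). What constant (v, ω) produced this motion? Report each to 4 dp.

Δθ = -0.535398 − -0.785398 = 0.250000
ω = Δθ/dt = 0.250000/0.5 = 0.5000
R = Δx/(sin θ' − sin θ) = 3.0000
v = R·ω = 3.0000·0.5000 = 1.5000

v = 1.5000, ω = 0.5000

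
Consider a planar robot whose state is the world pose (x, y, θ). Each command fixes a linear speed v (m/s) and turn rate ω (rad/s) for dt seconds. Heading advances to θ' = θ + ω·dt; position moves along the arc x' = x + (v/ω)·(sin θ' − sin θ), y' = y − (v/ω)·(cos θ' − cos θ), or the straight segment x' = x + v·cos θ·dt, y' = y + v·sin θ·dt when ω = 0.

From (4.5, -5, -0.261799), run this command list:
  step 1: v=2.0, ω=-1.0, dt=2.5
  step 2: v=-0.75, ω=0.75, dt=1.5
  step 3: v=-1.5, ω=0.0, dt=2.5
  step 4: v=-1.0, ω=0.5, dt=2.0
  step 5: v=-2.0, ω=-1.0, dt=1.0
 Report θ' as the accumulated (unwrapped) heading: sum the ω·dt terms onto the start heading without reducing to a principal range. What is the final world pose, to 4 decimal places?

step 1: θ'=-2.7618 (R=-2.0000) → pose (4.7238, -8.7893, -2.7618)
step 2: θ'=-1.6368 (R=-1.0000) → pose (5.3509, -7.9265, -1.6368)
step 3: θ'=-1.6368 (straight) → pose (5.5982, -4.1847, -1.6368)
step 4: θ'=-0.6368 (R=-2.0000) → pose (4.7918, -2.4448, -0.6368)
step 5: θ'=-1.6368 (R=2.0000) → pose (3.9855, -0.7049, -1.6368)

(3.9855, -0.7049, -1.6368)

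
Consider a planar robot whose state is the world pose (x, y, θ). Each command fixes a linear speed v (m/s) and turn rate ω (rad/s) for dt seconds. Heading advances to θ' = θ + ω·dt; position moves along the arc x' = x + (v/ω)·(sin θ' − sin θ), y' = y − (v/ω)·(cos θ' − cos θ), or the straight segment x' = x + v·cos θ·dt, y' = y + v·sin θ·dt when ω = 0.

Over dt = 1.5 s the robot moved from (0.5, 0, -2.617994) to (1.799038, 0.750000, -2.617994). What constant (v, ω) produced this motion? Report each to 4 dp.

Δθ = -2.617994 − -2.617994 = 0.000000
ω = Δθ/dt = 0.000000/1.5 = 0.0000
ω = 0 → v = (Δx·cos θ + Δy·sin θ)/dt = -1.0000

v = -1.0000, ω = 0.0000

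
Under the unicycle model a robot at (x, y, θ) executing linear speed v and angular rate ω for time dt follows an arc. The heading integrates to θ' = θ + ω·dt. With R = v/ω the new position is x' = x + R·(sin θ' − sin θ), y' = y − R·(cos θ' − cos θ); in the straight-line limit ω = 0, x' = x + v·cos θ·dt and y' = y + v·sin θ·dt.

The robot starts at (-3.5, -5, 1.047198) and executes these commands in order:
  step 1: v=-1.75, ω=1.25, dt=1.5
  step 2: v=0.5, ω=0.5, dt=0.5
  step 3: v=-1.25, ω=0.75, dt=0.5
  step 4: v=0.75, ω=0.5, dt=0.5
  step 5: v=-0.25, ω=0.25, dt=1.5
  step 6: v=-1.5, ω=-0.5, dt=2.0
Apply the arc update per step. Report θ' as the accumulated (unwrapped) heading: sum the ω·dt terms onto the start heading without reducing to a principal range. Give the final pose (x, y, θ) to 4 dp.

(0.1725, -5.3637, 3.1722)

step 1: θ'=2.9222 (R=-1.4000) → pose (-2.5923, -7.0664, 2.9222)
step 2: θ'=3.1722 (R=1.0000) → pose (-2.8405, -7.0429, 3.1722)
step 3: θ'=3.5472 (R=-1.6667) → pose (-2.2339, -6.9085, 3.5472)
step 4: θ'=3.7972 (R=1.5000) → pose (-2.5565, -7.0978, 3.7972)
step 5: θ'=4.1722 (R=-1.0000) → pose (-2.3085, -6.8194, 4.1722)
step 6: θ'=3.1722 (R=3.0000) → pose (0.1725, -5.3637, 3.1722)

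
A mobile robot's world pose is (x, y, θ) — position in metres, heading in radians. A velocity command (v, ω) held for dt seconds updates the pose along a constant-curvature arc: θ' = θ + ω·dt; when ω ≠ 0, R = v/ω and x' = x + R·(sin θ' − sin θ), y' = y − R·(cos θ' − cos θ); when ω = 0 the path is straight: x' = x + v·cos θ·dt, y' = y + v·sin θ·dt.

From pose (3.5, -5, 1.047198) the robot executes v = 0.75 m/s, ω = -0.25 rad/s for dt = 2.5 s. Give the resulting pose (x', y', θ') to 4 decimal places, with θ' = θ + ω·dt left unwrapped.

θ' = 1.0472 + -0.25·2.5 = 0.4222
R = v/ω = 0.75/-0.25 = -3.0000
x' = 3.5 + -3.0000·(sin 0.4222 − sin 1.0472) = 4.8688
y' = -5 − -3.0000·(cos 0.4222 − cos 1.0472) = -3.7634

(4.8688, -3.7634, 0.4222)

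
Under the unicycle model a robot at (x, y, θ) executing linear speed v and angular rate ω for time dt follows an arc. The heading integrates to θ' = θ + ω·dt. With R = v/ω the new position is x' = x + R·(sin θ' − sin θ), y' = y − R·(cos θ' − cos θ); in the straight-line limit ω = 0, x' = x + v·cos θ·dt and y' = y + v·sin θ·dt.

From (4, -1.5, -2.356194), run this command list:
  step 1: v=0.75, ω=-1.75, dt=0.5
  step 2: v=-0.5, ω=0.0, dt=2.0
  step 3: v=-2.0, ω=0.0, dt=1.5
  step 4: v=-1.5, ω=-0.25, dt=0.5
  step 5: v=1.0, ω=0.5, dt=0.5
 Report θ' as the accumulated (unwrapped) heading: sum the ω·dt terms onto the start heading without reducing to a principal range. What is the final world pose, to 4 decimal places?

step 1: θ'=-3.2312 (R=-0.4286) → pose (3.6586, -1.6238, -3.2312)
step 2: θ'=-3.2312 (straight) → pose (4.6546, -1.7133, -3.2312)
step 3: θ'=-3.2312 (straight) → pose (7.6426, -1.9817, -3.2312)
step 4: θ'=-3.3562 (R=6.0000) → pose (8.3834, -2.0953, -3.3562)
step 5: θ'=-3.1062 (R=2.0000) → pose (7.8867, -2.0507, -3.1062)

(7.8867, -2.0507, -3.1062)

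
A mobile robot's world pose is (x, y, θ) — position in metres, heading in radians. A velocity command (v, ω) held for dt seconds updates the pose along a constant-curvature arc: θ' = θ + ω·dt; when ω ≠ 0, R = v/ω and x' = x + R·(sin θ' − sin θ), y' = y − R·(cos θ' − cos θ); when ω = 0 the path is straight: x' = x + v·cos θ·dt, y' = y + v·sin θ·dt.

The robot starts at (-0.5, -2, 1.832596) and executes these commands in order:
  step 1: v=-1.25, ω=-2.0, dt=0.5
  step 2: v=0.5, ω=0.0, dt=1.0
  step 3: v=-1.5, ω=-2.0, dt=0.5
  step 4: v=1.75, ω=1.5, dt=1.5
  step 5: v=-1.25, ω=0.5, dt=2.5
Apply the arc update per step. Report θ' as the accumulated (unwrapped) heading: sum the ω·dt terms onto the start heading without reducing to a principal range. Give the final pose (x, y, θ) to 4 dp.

step 1: θ'=0.8326 (R=0.6250) → pose (-0.6414, -2.5824, 0.8326)
step 2: θ'=0.8326 (straight) → pose (-0.3049, -2.2125, 0.8326)
step 3: θ'=-0.1674 (R=0.7500) → pose (-0.9847, -2.4473, -0.1674)
step 4: θ'=2.0826 (R=1.1667) → pose (0.2269, -0.7256, 2.0826)
step 5: θ'=3.3326 (R=-2.5000) → pose (2.8812, -1.9558, 3.3326)

(2.8812, -1.9558, 3.3326)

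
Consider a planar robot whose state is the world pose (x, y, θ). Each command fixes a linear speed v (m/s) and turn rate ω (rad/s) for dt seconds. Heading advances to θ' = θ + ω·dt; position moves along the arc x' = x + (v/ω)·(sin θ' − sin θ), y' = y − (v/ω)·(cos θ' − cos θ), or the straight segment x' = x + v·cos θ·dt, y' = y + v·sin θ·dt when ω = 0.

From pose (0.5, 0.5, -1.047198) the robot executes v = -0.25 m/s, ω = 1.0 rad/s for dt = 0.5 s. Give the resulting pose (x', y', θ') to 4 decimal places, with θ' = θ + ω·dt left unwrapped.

θ' = -1.0472 + 1.0·0.5 = -0.5472
R = v/ω = -0.25/1.0 = -0.2500
x' = 0.5 + -0.2500·(sin -0.5472 − sin -1.0472) = 0.4136
y' = 0.5 − -0.2500·(cos -0.5472 − cos -1.0472) = 0.5885

(0.4136, 0.5885, -0.5472)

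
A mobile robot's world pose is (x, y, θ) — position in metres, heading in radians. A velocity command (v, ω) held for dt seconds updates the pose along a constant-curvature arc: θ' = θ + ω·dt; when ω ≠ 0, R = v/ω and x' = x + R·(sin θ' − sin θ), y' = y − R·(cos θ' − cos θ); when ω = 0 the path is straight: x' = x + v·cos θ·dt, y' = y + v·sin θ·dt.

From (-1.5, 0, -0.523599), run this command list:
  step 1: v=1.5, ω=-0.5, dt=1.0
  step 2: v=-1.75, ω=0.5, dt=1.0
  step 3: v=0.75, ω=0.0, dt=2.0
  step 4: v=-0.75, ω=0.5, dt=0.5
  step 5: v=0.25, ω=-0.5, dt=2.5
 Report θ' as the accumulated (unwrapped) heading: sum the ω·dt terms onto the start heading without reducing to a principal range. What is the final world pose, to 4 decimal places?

(-0.3583, -0.8898, -1.5236)

step 1: θ'=-1.0236 (R=-3.0000) → pose (-0.4380, -1.0372, -1.0236)
step 2: θ'=-0.5236 (R=-3.5000) → pose (-1.6770, 0.1729, -0.5236)
step 3: θ'=-0.5236 (straight) → pose (-0.3780, -0.5771, -0.5236)
step 4: θ'=-0.2736 (R=-1.5000) → pose (-0.7227, -0.4320, -0.2736)
step 5: θ'=-1.5236 (R=-0.5000) → pose (-0.3583, -0.8898, -1.5236)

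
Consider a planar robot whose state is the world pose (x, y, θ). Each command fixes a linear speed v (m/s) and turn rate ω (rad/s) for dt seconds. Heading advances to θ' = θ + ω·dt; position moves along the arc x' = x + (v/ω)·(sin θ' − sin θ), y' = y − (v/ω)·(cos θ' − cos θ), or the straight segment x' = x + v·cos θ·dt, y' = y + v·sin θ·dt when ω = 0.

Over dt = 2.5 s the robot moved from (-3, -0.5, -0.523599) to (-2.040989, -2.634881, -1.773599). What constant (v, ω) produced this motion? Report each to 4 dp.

v = 1.0000, ω = -0.5000

Δθ = -1.773599 − -0.523599 = -1.250000
ω = Δθ/dt = -1.250000/2.5 = -0.5000
R = −Δy/(cos θ' − cos θ) = -2.0000
v = R·ω = -2.0000·-0.5000 = 1.0000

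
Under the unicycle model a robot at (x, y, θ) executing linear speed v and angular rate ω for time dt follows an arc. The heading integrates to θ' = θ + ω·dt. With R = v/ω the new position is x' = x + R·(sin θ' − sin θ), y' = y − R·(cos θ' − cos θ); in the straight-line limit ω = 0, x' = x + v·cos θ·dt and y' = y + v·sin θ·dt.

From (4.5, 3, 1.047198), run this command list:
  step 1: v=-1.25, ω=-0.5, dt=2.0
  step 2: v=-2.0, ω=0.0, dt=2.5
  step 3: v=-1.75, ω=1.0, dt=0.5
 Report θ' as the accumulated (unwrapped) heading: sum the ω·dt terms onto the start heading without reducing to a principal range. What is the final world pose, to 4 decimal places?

(-3.3695, 1.2633, 0.5472)

step 1: θ'=0.0472 (R=2.5000) → pose (2.4529, 1.7528, 0.0472)
step 2: θ'=0.0472 (straight) → pose (-2.5415, 1.5169, 0.0472)
step 3: θ'=0.5472 (R=-1.7500) → pose (-3.3695, 1.2633, 0.5472)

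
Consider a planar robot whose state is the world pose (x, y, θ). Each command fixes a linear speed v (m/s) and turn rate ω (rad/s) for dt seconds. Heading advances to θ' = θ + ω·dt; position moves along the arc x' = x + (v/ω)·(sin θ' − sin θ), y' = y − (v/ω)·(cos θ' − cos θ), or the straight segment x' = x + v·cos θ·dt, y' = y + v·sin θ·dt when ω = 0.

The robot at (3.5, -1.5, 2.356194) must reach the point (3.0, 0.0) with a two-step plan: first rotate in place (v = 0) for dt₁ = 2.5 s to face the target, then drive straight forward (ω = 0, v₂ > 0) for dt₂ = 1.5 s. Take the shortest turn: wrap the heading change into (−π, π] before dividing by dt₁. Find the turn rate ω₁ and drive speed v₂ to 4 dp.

ω₁ = -0.1855, v₂ = 1.0541

heading to target = atan2(0−-1.5, 3−3.5) = 1.8925
Δθ = wrap(1.8925 − 2.3562) = -0.4636; ω₁ = Δθ/dt₁ = -0.1855
distance = √((3−3.5)² + (0−-1.5)²) = 1.5811; v₂ = distance/dt₂ = 1.0541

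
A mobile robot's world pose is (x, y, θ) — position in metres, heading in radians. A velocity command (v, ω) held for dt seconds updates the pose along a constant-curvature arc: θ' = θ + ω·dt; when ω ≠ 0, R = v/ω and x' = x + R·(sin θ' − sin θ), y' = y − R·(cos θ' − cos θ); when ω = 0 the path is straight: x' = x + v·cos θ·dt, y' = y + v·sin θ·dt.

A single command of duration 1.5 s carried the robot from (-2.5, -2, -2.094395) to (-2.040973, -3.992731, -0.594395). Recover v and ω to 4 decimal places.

Δθ = -0.594395 − -2.094395 = 1.500000
ω = Δθ/dt = 1.500000/1.5 = 1.0000
R = −Δy/(cos θ' − cos θ) = 1.5000
v = R·ω = 1.5000·1.0000 = 1.5000

v = 1.5000, ω = 1.0000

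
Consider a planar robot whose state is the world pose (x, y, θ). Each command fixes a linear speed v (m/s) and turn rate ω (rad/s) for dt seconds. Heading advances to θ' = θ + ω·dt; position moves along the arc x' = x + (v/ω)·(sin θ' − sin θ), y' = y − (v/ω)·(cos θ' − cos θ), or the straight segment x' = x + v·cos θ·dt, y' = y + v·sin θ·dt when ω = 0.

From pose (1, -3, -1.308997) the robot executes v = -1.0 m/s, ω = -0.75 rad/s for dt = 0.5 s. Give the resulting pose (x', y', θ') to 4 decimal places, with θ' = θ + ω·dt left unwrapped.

(0.9631, -2.5043, -1.6840)

θ' = -1.3090 + -0.75·0.5 = -1.6840
R = v/ω = -1.0/-0.75 = 1.3333
x' = 1 + 1.3333·(sin -1.6840 − sin -1.3090) = 0.9631
y' = -3 − 1.3333·(cos -1.6840 − cos -1.3090) = -2.5043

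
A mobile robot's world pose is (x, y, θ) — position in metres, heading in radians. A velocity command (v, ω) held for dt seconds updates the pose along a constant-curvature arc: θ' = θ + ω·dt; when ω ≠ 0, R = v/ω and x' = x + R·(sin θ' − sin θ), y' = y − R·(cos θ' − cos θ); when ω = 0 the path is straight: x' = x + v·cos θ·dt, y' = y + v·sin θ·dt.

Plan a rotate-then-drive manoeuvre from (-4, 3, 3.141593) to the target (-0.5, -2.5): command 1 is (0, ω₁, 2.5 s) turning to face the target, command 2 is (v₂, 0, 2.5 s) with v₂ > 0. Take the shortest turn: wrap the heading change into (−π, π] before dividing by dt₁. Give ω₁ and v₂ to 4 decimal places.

heading to target = atan2(-2.5−3, -0.5−-4) = -1.0041
Δθ = wrap(-1.0041 − 3.1416) = 2.1375; ω₁ = Δθ/dt₁ = 0.8550
distance = √((-0.5−-4)² + (-2.5−3)²) = 6.5192; v₂ = distance/dt₂ = 2.6077

ω₁ = 0.8550, v₂ = 2.6077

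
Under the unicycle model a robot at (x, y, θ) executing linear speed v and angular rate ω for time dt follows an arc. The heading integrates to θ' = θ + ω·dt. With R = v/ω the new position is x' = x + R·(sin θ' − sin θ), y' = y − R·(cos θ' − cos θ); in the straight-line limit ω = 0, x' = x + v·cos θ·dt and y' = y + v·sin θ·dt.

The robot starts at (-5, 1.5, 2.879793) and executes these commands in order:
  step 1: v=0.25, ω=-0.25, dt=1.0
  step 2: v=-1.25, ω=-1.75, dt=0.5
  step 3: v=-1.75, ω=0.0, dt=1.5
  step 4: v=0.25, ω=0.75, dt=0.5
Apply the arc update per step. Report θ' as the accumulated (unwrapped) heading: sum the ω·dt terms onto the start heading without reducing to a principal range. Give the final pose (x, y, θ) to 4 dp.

step 1: θ'=2.6298 (R=-1.0000) → pose (-5.2309, 1.5941, 2.6298)
step 2: θ'=1.7548 (R=0.7143) → pose (-4.8785, 1.1020, 1.7548)
step 3: θ'=1.7548 (straight) → pose (-4.3982, -1.4787, 1.7548)
step 4: θ'=2.1298 (R=0.3333) → pose (-4.4434, -1.3629, 2.1298)

(-4.4434, -1.3629, 2.1298)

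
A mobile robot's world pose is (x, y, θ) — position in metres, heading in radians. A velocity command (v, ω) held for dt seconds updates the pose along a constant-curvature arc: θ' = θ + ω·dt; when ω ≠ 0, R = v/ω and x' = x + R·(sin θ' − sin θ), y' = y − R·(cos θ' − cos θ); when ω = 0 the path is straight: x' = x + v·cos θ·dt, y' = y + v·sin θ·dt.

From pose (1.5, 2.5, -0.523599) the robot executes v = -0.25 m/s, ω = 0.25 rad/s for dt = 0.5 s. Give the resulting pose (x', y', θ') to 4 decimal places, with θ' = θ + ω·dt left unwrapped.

θ' = -0.5236 + 0.25·0.5 = -0.3986
R = v/ω = -0.25/0.25 = -1.0000
x' = 1.5 + -1.0000·(sin -0.3986 − sin -0.5236) = 1.3881
y' = 2.5 − -1.0000·(cos -0.3986 − cos -0.5236) = 2.5556

(1.3881, 2.5556, -0.3986)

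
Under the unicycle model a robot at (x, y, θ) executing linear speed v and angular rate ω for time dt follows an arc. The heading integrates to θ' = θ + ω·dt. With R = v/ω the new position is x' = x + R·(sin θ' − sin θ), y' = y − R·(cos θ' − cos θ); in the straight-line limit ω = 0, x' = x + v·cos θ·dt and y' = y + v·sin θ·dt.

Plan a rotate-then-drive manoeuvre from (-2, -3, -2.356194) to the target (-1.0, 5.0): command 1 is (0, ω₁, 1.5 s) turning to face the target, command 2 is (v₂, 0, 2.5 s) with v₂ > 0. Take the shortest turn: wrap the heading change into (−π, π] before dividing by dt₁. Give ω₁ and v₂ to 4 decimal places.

heading to target = atan2(5−-3, -1−-2) = 1.4464
Δθ = wrap(1.4464 − -2.3562) = -2.4805; ω₁ = Δθ/dt₁ = -1.6537
distance = √((-1−-2)² + (5−-3)²) = 8.0623; v₂ = distance/dt₂ = 3.2249

ω₁ = -1.6537, v₂ = 3.2249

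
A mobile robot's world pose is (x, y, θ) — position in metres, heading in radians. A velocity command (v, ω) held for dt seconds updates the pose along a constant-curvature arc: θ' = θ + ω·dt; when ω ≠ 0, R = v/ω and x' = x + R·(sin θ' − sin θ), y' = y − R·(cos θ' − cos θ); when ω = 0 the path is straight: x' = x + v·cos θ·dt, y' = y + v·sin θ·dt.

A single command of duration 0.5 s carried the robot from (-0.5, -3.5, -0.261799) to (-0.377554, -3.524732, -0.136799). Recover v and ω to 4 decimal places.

Δθ = -0.136799 − -0.261799 = 0.125000
ω = Δθ/dt = 0.125000/0.5 = 0.2500
R = Δx/(sin θ' − sin θ) = 1.0000
v = R·ω = 1.0000·0.2500 = 0.2500

v = 0.2500, ω = 0.2500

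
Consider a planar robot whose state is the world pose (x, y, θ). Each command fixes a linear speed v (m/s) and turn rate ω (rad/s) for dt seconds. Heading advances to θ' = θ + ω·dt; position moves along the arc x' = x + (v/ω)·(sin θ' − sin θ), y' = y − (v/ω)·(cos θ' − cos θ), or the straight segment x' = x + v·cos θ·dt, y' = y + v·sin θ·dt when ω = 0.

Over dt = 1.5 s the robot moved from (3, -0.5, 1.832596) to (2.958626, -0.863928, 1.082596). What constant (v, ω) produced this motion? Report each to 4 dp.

Δθ = 1.082596 − 1.832596 = -0.750000
ω = Δθ/dt = -0.750000/1.5 = -0.5000
R = −Δy/(cos θ' − cos θ) = 0.5000
v = R·ω = 0.5000·-0.5000 = -0.2500

v = -0.2500, ω = -0.5000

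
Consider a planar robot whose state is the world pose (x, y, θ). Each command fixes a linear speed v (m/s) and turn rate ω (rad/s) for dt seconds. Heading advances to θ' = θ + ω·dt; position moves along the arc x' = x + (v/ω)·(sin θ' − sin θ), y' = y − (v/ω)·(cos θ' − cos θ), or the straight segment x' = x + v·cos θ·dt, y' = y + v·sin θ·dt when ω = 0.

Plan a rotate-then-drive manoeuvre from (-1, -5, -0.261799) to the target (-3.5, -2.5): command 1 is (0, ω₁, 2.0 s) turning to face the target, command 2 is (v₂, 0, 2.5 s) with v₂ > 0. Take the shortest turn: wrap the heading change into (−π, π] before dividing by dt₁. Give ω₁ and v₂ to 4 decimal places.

ω₁ = 1.3090, v₂ = 1.4142

heading to target = atan2(-2.5−-5, -3.5−-1) = 2.3562
Δθ = wrap(2.3562 − -0.2618) = 2.6180; ω₁ = Δθ/dt₁ = 1.3090
distance = √((-3.5−-1)² + (-2.5−-5)²) = 3.5355; v₂ = distance/dt₂ = 1.4142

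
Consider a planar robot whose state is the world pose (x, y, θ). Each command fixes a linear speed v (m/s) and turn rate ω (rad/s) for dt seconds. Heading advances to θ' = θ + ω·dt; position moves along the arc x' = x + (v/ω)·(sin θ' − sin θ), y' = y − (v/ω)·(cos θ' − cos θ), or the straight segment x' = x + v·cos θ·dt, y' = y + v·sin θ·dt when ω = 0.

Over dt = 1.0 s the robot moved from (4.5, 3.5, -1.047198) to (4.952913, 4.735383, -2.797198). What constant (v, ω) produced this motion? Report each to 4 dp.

v = -1.5000, ω = -1.7500

Δθ = -2.797198 − -1.047198 = -1.750000
ω = Δθ/dt = -1.750000/1.0 = -1.7500
R = −Δy/(cos θ' − cos θ) = 0.8571
v = R·ω = 0.8571·-1.7500 = -1.5000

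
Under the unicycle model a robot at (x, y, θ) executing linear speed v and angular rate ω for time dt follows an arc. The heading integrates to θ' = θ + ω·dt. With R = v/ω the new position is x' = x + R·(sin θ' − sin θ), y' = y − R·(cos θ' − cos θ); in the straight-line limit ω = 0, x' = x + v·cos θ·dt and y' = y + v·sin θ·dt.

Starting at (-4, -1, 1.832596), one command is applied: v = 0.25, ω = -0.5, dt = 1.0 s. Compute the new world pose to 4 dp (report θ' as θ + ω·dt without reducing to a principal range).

θ' = 1.8326 + -0.5·1.0 = 1.3326
R = v/ω = 0.25/-0.5 = -0.5000
x' = -4 + -0.5000·(sin 1.3326 − sin 1.8326) = -4.0029
y' = -1 − -0.5000·(cos 1.3326 − cos 1.8326) = -0.7526

(-4.0029, -0.7526, 1.3326)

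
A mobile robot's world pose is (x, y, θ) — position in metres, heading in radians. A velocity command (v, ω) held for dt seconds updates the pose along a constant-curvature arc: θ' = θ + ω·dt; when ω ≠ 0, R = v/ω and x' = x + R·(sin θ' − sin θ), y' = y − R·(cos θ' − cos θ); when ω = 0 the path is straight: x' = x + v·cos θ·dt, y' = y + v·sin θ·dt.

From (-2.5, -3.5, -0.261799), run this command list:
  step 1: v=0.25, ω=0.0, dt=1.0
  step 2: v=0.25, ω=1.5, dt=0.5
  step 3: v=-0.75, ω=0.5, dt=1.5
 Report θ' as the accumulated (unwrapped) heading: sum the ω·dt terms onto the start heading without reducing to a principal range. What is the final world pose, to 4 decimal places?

(-2.8514, -4.3859, 1.2382)

step 1: θ'=-0.2618 (straight) → pose (-2.2585, -3.5647, -0.2618)
step 2: θ'=0.4882 (R=0.1667) → pose (-2.1372, -3.5509, 0.4882)
step 3: θ'=1.2382 (R=-1.5000) → pose (-2.8514, -4.3859, 1.2382)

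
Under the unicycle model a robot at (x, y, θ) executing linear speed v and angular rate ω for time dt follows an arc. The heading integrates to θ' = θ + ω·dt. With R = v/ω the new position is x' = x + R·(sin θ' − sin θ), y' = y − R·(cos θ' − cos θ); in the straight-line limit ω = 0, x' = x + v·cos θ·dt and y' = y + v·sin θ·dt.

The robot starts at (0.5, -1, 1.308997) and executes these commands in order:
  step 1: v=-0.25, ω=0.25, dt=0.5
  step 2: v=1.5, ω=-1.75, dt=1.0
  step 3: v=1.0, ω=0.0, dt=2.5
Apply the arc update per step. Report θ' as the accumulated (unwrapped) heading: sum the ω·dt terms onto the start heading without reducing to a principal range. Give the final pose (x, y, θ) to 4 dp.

(3.9670, -1.2016, -0.3160)

step 1: θ'=1.4340 (R=-1.0000) → pose (0.4753, -1.1224, 1.4340)
step 2: θ'=-0.3160 (R=-0.8571) → pose (1.5908, -0.4246, -0.3160)
step 3: θ'=-0.3160 (straight) → pose (3.9670, -1.2016, -0.3160)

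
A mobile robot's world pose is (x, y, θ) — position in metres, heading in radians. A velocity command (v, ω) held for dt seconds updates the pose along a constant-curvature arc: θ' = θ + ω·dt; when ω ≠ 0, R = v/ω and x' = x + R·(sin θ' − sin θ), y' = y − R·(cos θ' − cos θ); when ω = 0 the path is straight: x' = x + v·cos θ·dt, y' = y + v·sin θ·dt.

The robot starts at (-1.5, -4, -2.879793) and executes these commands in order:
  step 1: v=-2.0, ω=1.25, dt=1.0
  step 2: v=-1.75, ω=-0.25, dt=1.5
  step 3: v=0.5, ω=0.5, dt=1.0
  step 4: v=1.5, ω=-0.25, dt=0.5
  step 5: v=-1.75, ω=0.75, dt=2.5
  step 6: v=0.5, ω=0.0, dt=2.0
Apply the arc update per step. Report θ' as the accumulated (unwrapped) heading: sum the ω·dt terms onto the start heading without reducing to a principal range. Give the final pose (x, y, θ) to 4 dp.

step 1: θ'=-1.6298 (R=-1.6000) → pose (-0.3169, -2.5489, -1.6298)
step 2: θ'=-2.0048 (R=7.0000) → pose (0.3199, -0.0181, -2.0048)
step 3: θ'=-1.5048 (R=1.0000) → pose (0.2293, -0.5045, -1.5048)
step 4: θ'=-1.6298 (R=-6.0000) → pose (0.2320, -1.2541, -1.6298)
step 5: θ'=0.2452 (R=-2.3333) → pose (-2.6637, 1.1471, 0.2452)
step 6: θ'=0.2452 (straight) → pose (-1.6936, 1.3898, 0.2452)

(-1.6936, 1.3898, 0.2452)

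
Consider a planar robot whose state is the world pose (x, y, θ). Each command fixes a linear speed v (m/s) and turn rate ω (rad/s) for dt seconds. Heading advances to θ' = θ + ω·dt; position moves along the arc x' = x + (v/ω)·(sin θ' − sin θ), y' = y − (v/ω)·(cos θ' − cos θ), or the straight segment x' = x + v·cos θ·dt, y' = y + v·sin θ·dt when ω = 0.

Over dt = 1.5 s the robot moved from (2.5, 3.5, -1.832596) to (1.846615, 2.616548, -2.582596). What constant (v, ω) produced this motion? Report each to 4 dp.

Δθ = -2.582596 − -1.832596 = -0.750000
ω = Δθ/dt = -0.750000/1.5 = -0.5000
R = −Δy/(cos θ' − cos θ) = -1.5000
v = R·ω = -1.5000·-0.5000 = 0.7500

v = 0.7500, ω = -0.5000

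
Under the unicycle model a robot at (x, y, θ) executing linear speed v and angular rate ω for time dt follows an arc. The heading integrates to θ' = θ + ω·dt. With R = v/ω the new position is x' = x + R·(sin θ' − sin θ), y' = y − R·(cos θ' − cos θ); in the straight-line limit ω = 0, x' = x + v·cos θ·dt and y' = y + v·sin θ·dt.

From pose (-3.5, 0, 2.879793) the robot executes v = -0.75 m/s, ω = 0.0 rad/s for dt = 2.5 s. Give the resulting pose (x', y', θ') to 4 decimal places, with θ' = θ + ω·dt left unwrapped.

(-1.6889, -0.4853, 2.8798)

θ' = 2.8798 + 0.0·2.5 = 2.8798
ω = 0 → straight: x' = -3.5 + -0.75·cos(2.8798)·2.5 = -1.6889
y' = 0 + -0.75·sin(2.8798)·2.5 = -0.4853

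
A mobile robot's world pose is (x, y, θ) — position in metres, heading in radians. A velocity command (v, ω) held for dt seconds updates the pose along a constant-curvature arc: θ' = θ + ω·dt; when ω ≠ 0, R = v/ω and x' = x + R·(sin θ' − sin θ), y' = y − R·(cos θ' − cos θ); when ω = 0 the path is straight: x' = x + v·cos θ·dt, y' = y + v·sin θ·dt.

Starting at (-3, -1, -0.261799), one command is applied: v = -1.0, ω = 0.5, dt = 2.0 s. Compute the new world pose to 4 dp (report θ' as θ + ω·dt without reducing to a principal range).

θ' = -0.2618 + 0.5·2.0 = 0.7382
R = v/ω = -1.0/0.5 = -2.0000
x' = -3 + -2.0000·(sin 0.7382 − sin -0.2618) = -4.8636
y' = -1 − -2.0000·(cos 0.7382 − cos -0.2618) = -1.4525

(-4.8636, -1.4525, 0.7382)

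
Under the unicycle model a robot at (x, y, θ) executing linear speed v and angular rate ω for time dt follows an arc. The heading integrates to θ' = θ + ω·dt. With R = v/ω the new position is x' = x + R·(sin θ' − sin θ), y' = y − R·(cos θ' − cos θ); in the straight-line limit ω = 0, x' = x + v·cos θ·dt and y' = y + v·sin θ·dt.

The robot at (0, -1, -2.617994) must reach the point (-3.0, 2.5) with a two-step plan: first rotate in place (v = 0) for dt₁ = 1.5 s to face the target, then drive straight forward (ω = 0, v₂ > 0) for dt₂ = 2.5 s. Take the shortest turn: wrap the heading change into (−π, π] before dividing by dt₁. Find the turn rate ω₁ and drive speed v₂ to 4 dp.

heading to target = atan2(2.5−-1, -3−0) = 2.2794
Δθ = wrap(2.2794 − -2.6180) = -1.3858; ω₁ = Δθ/dt₁ = -0.9238
distance = √((-3−0)² + (2.5−-1)²) = 4.6098; v₂ = distance/dt₂ = 1.8439

ω₁ = -0.9238, v₂ = 1.8439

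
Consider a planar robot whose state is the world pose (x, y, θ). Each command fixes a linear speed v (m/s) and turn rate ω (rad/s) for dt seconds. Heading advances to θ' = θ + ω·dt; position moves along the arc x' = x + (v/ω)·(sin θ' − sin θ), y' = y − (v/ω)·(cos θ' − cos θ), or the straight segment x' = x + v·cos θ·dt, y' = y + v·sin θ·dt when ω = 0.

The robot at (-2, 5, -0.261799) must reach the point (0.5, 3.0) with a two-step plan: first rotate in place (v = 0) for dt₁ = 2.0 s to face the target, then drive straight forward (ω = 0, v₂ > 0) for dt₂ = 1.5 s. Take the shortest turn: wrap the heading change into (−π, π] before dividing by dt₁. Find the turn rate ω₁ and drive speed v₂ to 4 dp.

ω₁ = -0.2065, v₂ = 2.1344

heading to target = atan2(3−5, 0.5−-2) = -0.6747
Δθ = wrap(-0.6747 − -0.2618) = -0.4129; ω₁ = Δθ/dt₁ = -0.2065
distance = √((0.5−-2)² + (3−5)²) = 3.2016; v₂ = distance/dt₂ = 2.1344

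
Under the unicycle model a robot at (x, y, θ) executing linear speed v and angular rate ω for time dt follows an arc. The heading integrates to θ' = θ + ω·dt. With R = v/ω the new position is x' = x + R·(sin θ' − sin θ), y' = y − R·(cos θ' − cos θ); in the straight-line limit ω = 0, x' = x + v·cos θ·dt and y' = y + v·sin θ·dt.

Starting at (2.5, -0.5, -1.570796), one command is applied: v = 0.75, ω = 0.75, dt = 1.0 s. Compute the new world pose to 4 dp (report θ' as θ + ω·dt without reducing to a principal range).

(2.7683, -1.1816, -0.8208)

θ' = -1.5708 + 0.75·1.0 = -0.8208
R = v/ω = 0.75/0.75 = 1.0000
x' = 2.5 + 1.0000·(sin -0.8208 − sin -1.5708) = 2.7683
y' = -0.5 − 1.0000·(cos -0.8208 − cos -1.5708) = -1.1816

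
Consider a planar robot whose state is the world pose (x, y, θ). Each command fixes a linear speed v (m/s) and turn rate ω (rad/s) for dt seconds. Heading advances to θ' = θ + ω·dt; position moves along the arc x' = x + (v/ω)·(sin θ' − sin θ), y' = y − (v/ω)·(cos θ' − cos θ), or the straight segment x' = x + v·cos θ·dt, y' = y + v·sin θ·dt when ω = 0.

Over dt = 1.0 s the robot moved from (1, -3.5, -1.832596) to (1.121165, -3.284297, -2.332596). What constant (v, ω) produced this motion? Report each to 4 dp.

v = -0.2500, ω = -0.5000

Δθ = -2.332596 − -1.832596 = -0.500000
ω = Δθ/dt = -0.500000/1.0 = -0.5000
R = −Δy/(cos θ' − cos θ) = 0.5000
v = R·ω = 0.5000·-0.5000 = -0.2500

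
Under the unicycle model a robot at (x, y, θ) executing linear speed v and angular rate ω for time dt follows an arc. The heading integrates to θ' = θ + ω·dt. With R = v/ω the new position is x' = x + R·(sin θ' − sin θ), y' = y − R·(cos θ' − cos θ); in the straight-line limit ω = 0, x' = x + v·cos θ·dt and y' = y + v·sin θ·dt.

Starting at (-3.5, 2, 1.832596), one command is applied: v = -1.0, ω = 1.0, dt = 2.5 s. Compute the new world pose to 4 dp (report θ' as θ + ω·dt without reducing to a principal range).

θ' = 1.8326 + 1.0·2.5 = 4.3326
R = v/ω = -1.0/1.0 = -1.0000
x' = -3.5 + -1.0000·(sin 4.3326 − sin 1.8326) = -1.6053
y' = 2 − -1.0000·(cos 4.3326 − cos 1.8326) = 1.8881

(-1.6053, 1.8881, 4.3326)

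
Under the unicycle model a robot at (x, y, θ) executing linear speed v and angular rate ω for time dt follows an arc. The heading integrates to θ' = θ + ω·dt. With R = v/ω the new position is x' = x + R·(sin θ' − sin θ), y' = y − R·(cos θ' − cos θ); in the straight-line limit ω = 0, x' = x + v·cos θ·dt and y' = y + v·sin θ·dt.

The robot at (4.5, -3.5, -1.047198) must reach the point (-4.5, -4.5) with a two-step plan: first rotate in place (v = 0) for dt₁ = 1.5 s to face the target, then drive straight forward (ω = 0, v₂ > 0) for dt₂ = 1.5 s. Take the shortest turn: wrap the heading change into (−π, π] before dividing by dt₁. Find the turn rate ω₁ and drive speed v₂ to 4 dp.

ω₁ = -1.3225, v₂ = 6.0369

heading to target = atan2(-4.5−-3.5, -4.5−4.5) = -3.0309
Δθ = wrap(-3.0309 − -1.0472) = -1.9837; ω₁ = Δθ/dt₁ = -1.3225
distance = √((-4.5−4.5)² + (-4.5−-3.5)²) = 9.0554; v₂ = distance/dt₂ = 6.0369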